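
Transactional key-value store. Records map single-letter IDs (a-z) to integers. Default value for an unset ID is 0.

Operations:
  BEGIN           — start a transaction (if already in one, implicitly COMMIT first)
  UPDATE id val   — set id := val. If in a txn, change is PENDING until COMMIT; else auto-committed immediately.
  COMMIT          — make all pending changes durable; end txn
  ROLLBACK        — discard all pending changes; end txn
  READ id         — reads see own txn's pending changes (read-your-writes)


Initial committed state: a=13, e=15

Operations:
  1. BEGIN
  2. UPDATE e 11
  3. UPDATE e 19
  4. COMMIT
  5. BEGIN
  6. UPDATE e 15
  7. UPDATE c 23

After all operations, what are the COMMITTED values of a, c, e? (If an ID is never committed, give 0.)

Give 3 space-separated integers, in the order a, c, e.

Initial committed: {a=13, e=15}
Op 1: BEGIN: in_txn=True, pending={}
Op 2: UPDATE e=11 (pending; pending now {e=11})
Op 3: UPDATE e=19 (pending; pending now {e=19})
Op 4: COMMIT: merged ['e'] into committed; committed now {a=13, e=19}
Op 5: BEGIN: in_txn=True, pending={}
Op 6: UPDATE e=15 (pending; pending now {e=15})
Op 7: UPDATE c=23 (pending; pending now {c=23, e=15})
Final committed: {a=13, e=19}

Answer: 13 0 19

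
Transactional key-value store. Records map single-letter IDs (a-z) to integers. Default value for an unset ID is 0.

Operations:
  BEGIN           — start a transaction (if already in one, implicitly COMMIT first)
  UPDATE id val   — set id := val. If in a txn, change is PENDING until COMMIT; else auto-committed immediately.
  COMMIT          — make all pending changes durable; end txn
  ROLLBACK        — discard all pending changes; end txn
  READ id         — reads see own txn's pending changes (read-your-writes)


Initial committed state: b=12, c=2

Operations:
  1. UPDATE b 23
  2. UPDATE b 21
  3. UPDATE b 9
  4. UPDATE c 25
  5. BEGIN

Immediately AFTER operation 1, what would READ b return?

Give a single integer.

Initial committed: {b=12, c=2}
Op 1: UPDATE b=23 (auto-commit; committed b=23)
After op 1: visible(b) = 23 (pending={}, committed={b=23, c=2})

Answer: 23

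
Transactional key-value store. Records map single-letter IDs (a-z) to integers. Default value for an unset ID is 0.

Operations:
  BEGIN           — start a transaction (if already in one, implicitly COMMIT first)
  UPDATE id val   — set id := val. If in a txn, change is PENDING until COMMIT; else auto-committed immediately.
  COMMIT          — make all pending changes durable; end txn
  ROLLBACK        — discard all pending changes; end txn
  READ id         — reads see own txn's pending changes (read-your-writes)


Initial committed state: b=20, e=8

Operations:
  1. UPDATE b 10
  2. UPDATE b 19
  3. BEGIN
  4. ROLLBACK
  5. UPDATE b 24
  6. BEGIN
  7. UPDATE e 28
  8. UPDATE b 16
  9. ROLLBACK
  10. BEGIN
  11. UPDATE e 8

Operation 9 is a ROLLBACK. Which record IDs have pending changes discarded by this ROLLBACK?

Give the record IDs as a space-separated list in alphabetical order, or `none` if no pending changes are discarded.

Initial committed: {b=20, e=8}
Op 1: UPDATE b=10 (auto-commit; committed b=10)
Op 2: UPDATE b=19 (auto-commit; committed b=19)
Op 3: BEGIN: in_txn=True, pending={}
Op 4: ROLLBACK: discarded pending []; in_txn=False
Op 5: UPDATE b=24 (auto-commit; committed b=24)
Op 6: BEGIN: in_txn=True, pending={}
Op 7: UPDATE e=28 (pending; pending now {e=28})
Op 8: UPDATE b=16 (pending; pending now {b=16, e=28})
Op 9: ROLLBACK: discarded pending ['b', 'e']; in_txn=False
Op 10: BEGIN: in_txn=True, pending={}
Op 11: UPDATE e=8 (pending; pending now {e=8})
ROLLBACK at op 9 discards: ['b', 'e']

Answer: b e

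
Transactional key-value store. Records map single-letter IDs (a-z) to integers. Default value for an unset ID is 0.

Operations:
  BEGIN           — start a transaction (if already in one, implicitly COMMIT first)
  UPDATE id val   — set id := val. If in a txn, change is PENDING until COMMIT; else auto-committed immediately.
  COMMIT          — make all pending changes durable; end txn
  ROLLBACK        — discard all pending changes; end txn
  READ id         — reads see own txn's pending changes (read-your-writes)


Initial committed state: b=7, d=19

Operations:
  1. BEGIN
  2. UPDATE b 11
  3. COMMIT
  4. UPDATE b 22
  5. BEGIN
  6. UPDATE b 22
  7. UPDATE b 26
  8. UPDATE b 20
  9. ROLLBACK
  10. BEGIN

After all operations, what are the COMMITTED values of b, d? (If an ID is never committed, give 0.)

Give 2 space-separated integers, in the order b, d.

Initial committed: {b=7, d=19}
Op 1: BEGIN: in_txn=True, pending={}
Op 2: UPDATE b=11 (pending; pending now {b=11})
Op 3: COMMIT: merged ['b'] into committed; committed now {b=11, d=19}
Op 4: UPDATE b=22 (auto-commit; committed b=22)
Op 5: BEGIN: in_txn=True, pending={}
Op 6: UPDATE b=22 (pending; pending now {b=22})
Op 7: UPDATE b=26 (pending; pending now {b=26})
Op 8: UPDATE b=20 (pending; pending now {b=20})
Op 9: ROLLBACK: discarded pending ['b']; in_txn=False
Op 10: BEGIN: in_txn=True, pending={}
Final committed: {b=22, d=19}

Answer: 22 19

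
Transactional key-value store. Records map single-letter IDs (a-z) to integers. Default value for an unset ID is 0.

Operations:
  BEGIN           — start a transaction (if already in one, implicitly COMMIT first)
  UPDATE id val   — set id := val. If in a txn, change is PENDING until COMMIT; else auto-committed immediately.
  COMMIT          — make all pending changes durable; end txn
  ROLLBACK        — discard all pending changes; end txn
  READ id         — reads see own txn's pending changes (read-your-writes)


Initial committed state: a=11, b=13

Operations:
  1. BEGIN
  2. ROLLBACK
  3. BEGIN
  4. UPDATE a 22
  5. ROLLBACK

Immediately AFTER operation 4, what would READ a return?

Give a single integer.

Initial committed: {a=11, b=13}
Op 1: BEGIN: in_txn=True, pending={}
Op 2: ROLLBACK: discarded pending []; in_txn=False
Op 3: BEGIN: in_txn=True, pending={}
Op 4: UPDATE a=22 (pending; pending now {a=22})
After op 4: visible(a) = 22 (pending={a=22}, committed={a=11, b=13})

Answer: 22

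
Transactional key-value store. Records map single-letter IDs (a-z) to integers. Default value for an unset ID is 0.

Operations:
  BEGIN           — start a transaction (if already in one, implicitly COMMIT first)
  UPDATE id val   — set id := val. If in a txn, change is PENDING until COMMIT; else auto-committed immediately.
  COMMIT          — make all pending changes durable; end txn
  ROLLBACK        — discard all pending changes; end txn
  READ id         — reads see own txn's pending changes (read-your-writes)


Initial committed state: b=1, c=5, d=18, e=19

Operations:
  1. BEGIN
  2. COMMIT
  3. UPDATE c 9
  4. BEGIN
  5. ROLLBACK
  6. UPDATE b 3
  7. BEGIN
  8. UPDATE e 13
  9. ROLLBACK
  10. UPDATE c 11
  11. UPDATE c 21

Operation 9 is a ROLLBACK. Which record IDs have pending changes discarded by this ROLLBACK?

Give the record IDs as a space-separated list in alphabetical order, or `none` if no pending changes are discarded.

Answer: e

Derivation:
Initial committed: {b=1, c=5, d=18, e=19}
Op 1: BEGIN: in_txn=True, pending={}
Op 2: COMMIT: merged [] into committed; committed now {b=1, c=5, d=18, e=19}
Op 3: UPDATE c=9 (auto-commit; committed c=9)
Op 4: BEGIN: in_txn=True, pending={}
Op 5: ROLLBACK: discarded pending []; in_txn=False
Op 6: UPDATE b=3 (auto-commit; committed b=3)
Op 7: BEGIN: in_txn=True, pending={}
Op 8: UPDATE e=13 (pending; pending now {e=13})
Op 9: ROLLBACK: discarded pending ['e']; in_txn=False
Op 10: UPDATE c=11 (auto-commit; committed c=11)
Op 11: UPDATE c=21 (auto-commit; committed c=21)
ROLLBACK at op 9 discards: ['e']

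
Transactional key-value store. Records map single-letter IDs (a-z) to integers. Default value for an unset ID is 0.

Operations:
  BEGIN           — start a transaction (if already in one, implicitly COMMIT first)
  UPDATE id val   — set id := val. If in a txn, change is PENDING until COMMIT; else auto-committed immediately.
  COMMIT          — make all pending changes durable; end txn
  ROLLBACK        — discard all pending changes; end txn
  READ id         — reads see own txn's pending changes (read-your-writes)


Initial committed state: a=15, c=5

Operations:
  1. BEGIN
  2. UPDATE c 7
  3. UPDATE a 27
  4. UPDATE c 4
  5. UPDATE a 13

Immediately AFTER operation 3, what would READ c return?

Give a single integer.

Initial committed: {a=15, c=5}
Op 1: BEGIN: in_txn=True, pending={}
Op 2: UPDATE c=7 (pending; pending now {c=7})
Op 3: UPDATE a=27 (pending; pending now {a=27, c=7})
After op 3: visible(c) = 7 (pending={a=27, c=7}, committed={a=15, c=5})

Answer: 7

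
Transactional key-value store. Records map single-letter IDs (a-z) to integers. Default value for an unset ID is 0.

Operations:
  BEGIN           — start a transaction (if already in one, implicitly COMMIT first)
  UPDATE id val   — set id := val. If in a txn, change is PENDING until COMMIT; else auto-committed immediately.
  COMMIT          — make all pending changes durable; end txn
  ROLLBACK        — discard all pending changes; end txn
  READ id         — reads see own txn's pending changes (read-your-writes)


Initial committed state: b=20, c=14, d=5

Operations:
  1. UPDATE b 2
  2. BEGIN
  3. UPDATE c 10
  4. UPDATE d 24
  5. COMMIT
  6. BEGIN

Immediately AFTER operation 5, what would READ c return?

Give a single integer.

Answer: 10

Derivation:
Initial committed: {b=20, c=14, d=5}
Op 1: UPDATE b=2 (auto-commit; committed b=2)
Op 2: BEGIN: in_txn=True, pending={}
Op 3: UPDATE c=10 (pending; pending now {c=10})
Op 4: UPDATE d=24 (pending; pending now {c=10, d=24})
Op 5: COMMIT: merged ['c', 'd'] into committed; committed now {b=2, c=10, d=24}
After op 5: visible(c) = 10 (pending={}, committed={b=2, c=10, d=24})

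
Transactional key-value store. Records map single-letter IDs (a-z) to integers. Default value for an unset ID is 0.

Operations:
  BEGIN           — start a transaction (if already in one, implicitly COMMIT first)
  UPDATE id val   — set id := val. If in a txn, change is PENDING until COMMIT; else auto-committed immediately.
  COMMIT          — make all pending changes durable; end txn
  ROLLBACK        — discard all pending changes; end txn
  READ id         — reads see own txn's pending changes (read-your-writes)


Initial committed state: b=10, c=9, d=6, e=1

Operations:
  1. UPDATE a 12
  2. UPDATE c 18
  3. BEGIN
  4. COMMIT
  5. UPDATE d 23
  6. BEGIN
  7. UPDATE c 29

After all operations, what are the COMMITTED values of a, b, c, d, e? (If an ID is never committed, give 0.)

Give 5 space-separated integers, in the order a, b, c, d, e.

Initial committed: {b=10, c=9, d=6, e=1}
Op 1: UPDATE a=12 (auto-commit; committed a=12)
Op 2: UPDATE c=18 (auto-commit; committed c=18)
Op 3: BEGIN: in_txn=True, pending={}
Op 4: COMMIT: merged [] into committed; committed now {a=12, b=10, c=18, d=6, e=1}
Op 5: UPDATE d=23 (auto-commit; committed d=23)
Op 6: BEGIN: in_txn=True, pending={}
Op 7: UPDATE c=29 (pending; pending now {c=29})
Final committed: {a=12, b=10, c=18, d=23, e=1}

Answer: 12 10 18 23 1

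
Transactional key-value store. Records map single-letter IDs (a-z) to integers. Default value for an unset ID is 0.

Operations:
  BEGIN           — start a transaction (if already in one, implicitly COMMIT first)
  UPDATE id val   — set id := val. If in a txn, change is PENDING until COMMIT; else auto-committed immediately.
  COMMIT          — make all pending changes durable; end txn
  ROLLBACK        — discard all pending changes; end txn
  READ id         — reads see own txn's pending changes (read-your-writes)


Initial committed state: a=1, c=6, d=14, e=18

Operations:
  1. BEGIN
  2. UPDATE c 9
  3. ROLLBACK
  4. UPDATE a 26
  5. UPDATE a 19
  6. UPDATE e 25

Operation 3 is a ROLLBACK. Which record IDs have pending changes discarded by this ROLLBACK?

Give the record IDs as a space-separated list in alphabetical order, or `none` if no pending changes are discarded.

Initial committed: {a=1, c=6, d=14, e=18}
Op 1: BEGIN: in_txn=True, pending={}
Op 2: UPDATE c=9 (pending; pending now {c=9})
Op 3: ROLLBACK: discarded pending ['c']; in_txn=False
Op 4: UPDATE a=26 (auto-commit; committed a=26)
Op 5: UPDATE a=19 (auto-commit; committed a=19)
Op 6: UPDATE e=25 (auto-commit; committed e=25)
ROLLBACK at op 3 discards: ['c']

Answer: c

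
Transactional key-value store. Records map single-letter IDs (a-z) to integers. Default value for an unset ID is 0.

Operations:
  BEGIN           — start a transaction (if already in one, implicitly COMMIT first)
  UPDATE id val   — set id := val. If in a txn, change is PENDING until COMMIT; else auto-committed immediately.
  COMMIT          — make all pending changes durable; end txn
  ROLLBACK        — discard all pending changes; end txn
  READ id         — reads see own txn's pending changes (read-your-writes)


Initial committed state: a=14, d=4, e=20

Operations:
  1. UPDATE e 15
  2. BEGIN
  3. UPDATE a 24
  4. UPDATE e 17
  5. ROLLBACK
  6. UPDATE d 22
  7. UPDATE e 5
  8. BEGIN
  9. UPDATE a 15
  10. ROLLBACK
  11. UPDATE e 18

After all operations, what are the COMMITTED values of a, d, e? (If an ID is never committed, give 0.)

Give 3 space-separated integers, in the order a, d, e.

Initial committed: {a=14, d=4, e=20}
Op 1: UPDATE e=15 (auto-commit; committed e=15)
Op 2: BEGIN: in_txn=True, pending={}
Op 3: UPDATE a=24 (pending; pending now {a=24})
Op 4: UPDATE e=17 (pending; pending now {a=24, e=17})
Op 5: ROLLBACK: discarded pending ['a', 'e']; in_txn=False
Op 6: UPDATE d=22 (auto-commit; committed d=22)
Op 7: UPDATE e=5 (auto-commit; committed e=5)
Op 8: BEGIN: in_txn=True, pending={}
Op 9: UPDATE a=15 (pending; pending now {a=15})
Op 10: ROLLBACK: discarded pending ['a']; in_txn=False
Op 11: UPDATE e=18 (auto-commit; committed e=18)
Final committed: {a=14, d=22, e=18}

Answer: 14 22 18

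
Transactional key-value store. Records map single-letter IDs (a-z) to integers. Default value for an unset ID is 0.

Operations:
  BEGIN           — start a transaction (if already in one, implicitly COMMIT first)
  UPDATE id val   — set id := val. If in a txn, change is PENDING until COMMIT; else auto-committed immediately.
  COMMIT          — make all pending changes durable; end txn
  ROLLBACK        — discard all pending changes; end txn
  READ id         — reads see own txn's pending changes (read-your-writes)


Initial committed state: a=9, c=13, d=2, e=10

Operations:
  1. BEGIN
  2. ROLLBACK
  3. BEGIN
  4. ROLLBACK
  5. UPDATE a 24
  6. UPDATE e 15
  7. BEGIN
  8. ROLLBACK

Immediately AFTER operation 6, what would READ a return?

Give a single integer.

Answer: 24

Derivation:
Initial committed: {a=9, c=13, d=2, e=10}
Op 1: BEGIN: in_txn=True, pending={}
Op 2: ROLLBACK: discarded pending []; in_txn=False
Op 3: BEGIN: in_txn=True, pending={}
Op 4: ROLLBACK: discarded pending []; in_txn=False
Op 5: UPDATE a=24 (auto-commit; committed a=24)
Op 6: UPDATE e=15 (auto-commit; committed e=15)
After op 6: visible(a) = 24 (pending={}, committed={a=24, c=13, d=2, e=15})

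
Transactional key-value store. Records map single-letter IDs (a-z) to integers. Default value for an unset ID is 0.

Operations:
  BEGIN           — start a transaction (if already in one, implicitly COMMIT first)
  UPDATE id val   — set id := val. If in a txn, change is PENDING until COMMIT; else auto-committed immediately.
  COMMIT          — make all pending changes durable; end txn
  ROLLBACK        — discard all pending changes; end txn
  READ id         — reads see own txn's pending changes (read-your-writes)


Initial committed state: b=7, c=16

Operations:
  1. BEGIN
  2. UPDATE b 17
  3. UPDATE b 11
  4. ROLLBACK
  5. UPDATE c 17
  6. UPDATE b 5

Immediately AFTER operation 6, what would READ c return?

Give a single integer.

Initial committed: {b=7, c=16}
Op 1: BEGIN: in_txn=True, pending={}
Op 2: UPDATE b=17 (pending; pending now {b=17})
Op 3: UPDATE b=11 (pending; pending now {b=11})
Op 4: ROLLBACK: discarded pending ['b']; in_txn=False
Op 5: UPDATE c=17 (auto-commit; committed c=17)
Op 6: UPDATE b=5 (auto-commit; committed b=5)
After op 6: visible(c) = 17 (pending={}, committed={b=5, c=17})

Answer: 17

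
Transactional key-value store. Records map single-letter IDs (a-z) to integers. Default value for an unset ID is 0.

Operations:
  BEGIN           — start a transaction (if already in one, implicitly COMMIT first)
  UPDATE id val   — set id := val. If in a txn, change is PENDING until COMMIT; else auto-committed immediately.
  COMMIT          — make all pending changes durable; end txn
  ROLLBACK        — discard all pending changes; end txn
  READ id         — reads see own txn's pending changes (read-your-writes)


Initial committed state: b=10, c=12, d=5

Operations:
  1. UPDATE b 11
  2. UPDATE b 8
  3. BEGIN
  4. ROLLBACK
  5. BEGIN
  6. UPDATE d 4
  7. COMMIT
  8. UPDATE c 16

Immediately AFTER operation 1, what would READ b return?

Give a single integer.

Initial committed: {b=10, c=12, d=5}
Op 1: UPDATE b=11 (auto-commit; committed b=11)
After op 1: visible(b) = 11 (pending={}, committed={b=11, c=12, d=5})

Answer: 11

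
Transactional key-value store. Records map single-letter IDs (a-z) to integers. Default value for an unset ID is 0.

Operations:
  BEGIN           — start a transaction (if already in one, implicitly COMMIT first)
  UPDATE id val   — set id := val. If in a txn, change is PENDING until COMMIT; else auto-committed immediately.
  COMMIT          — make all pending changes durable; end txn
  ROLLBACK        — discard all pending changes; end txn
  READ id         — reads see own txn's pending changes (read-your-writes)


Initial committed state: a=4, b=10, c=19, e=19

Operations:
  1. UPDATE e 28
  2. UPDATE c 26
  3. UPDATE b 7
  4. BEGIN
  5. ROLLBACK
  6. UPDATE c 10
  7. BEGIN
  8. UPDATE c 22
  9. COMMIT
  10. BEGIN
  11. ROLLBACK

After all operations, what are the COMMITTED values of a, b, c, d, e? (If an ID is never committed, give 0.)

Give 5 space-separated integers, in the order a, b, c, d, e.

Answer: 4 7 22 0 28

Derivation:
Initial committed: {a=4, b=10, c=19, e=19}
Op 1: UPDATE e=28 (auto-commit; committed e=28)
Op 2: UPDATE c=26 (auto-commit; committed c=26)
Op 3: UPDATE b=7 (auto-commit; committed b=7)
Op 4: BEGIN: in_txn=True, pending={}
Op 5: ROLLBACK: discarded pending []; in_txn=False
Op 6: UPDATE c=10 (auto-commit; committed c=10)
Op 7: BEGIN: in_txn=True, pending={}
Op 8: UPDATE c=22 (pending; pending now {c=22})
Op 9: COMMIT: merged ['c'] into committed; committed now {a=4, b=7, c=22, e=28}
Op 10: BEGIN: in_txn=True, pending={}
Op 11: ROLLBACK: discarded pending []; in_txn=False
Final committed: {a=4, b=7, c=22, e=28}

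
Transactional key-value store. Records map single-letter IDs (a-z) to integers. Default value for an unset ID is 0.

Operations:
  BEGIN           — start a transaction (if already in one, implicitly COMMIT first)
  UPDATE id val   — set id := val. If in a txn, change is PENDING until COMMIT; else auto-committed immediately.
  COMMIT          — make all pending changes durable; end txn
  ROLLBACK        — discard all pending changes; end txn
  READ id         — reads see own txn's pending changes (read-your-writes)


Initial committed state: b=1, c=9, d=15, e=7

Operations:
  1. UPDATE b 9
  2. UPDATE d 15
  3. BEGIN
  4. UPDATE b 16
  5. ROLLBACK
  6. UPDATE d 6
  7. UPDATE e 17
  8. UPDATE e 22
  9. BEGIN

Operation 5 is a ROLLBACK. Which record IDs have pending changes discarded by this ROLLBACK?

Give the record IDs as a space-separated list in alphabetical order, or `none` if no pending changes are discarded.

Answer: b

Derivation:
Initial committed: {b=1, c=9, d=15, e=7}
Op 1: UPDATE b=9 (auto-commit; committed b=9)
Op 2: UPDATE d=15 (auto-commit; committed d=15)
Op 3: BEGIN: in_txn=True, pending={}
Op 4: UPDATE b=16 (pending; pending now {b=16})
Op 5: ROLLBACK: discarded pending ['b']; in_txn=False
Op 6: UPDATE d=6 (auto-commit; committed d=6)
Op 7: UPDATE e=17 (auto-commit; committed e=17)
Op 8: UPDATE e=22 (auto-commit; committed e=22)
Op 9: BEGIN: in_txn=True, pending={}
ROLLBACK at op 5 discards: ['b']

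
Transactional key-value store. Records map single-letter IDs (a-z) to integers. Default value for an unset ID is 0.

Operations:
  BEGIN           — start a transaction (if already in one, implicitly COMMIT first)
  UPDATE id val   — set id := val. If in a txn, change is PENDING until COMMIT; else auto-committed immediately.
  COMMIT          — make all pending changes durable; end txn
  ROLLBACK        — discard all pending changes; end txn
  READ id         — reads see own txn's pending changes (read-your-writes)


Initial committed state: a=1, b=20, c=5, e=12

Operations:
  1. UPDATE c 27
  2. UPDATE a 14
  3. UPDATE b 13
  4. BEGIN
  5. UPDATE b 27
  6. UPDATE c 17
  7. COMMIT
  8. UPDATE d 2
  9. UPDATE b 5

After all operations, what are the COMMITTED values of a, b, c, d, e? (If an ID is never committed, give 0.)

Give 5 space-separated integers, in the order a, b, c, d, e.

Initial committed: {a=1, b=20, c=5, e=12}
Op 1: UPDATE c=27 (auto-commit; committed c=27)
Op 2: UPDATE a=14 (auto-commit; committed a=14)
Op 3: UPDATE b=13 (auto-commit; committed b=13)
Op 4: BEGIN: in_txn=True, pending={}
Op 5: UPDATE b=27 (pending; pending now {b=27})
Op 6: UPDATE c=17 (pending; pending now {b=27, c=17})
Op 7: COMMIT: merged ['b', 'c'] into committed; committed now {a=14, b=27, c=17, e=12}
Op 8: UPDATE d=2 (auto-commit; committed d=2)
Op 9: UPDATE b=5 (auto-commit; committed b=5)
Final committed: {a=14, b=5, c=17, d=2, e=12}

Answer: 14 5 17 2 12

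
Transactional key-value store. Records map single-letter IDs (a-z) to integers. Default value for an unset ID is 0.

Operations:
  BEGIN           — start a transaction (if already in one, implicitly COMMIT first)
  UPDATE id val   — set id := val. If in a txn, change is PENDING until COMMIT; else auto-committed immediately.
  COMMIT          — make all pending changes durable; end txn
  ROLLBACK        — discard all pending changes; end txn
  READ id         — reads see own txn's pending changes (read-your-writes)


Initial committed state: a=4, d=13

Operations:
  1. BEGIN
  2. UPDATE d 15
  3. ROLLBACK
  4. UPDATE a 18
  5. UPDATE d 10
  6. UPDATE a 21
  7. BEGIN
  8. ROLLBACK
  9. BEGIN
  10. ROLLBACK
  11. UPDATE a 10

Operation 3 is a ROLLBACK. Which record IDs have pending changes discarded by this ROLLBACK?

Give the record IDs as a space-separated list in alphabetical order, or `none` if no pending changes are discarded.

Answer: d

Derivation:
Initial committed: {a=4, d=13}
Op 1: BEGIN: in_txn=True, pending={}
Op 2: UPDATE d=15 (pending; pending now {d=15})
Op 3: ROLLBACK: discarded pending ['d']; in_txn=False
Op 4: UPDATE a=18 (auto-commit; committed a=18)
Op 5: UPDATE d=10 (auto-commit; committed d=10)
Op 6: UPDATE a=21 (auto-commit; committed a=21)
Op 7: BEGIN: in_txn=True, pending={}
Op 8: ROLLBACK: discarded pending []; in_txn=False
Op 9: BEGIN: in_txn=True, pending={}
Op 10: ROLLBACK: discarded pending []; in_txn=False
Op 11: UPDATE a=10 (auto-commit; committed a=10)
ROLLBACK at op 3 discards: ['d']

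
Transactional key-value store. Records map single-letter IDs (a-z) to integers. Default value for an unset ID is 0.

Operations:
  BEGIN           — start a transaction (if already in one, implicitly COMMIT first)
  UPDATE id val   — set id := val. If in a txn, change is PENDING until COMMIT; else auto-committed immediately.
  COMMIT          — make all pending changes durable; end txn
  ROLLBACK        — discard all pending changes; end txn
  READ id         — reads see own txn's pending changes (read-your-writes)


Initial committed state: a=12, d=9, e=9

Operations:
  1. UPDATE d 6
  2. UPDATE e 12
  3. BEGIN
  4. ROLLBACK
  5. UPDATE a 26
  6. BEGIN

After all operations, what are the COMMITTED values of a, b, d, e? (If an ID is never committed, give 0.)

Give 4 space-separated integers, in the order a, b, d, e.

Answer: 26 0 6 12

Derivation:
Initial committed: {a=12, d=9, e=9}
Op 1: UPDATE d=6 (auto-commit; committed d=6)
Op 2: UPDATE e=12 (auto-commit; committed e=12)
Op 3: BEGIN: in_txn=True, pending={}
Op 4: ROLLBACK: discarded pending []; in_txn=False
Op 5: UPDATE a=26 (auto-commit; committed a=26)
Op 6: BEGIN: in_txn=True, pending={}
Final committed: {a=26, d=6, e=12}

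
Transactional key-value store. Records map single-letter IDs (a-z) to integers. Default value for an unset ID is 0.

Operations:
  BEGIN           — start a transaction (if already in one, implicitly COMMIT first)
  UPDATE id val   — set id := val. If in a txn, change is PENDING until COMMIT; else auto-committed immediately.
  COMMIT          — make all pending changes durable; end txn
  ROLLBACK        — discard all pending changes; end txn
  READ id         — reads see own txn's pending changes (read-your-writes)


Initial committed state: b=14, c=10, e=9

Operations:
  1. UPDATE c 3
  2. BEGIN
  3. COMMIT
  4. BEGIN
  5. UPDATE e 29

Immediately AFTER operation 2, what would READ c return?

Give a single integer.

Initial committed: {b=14, c=10, e=9}
Op 1: UPDATE c=3 (auto-commit; committed c=3)
Op 2: BEGIN: in_txn=True, pending={}
After op 2: visible(c) = 3 (pending={}, committed={b=14, c=3, e=9})

Answer: 3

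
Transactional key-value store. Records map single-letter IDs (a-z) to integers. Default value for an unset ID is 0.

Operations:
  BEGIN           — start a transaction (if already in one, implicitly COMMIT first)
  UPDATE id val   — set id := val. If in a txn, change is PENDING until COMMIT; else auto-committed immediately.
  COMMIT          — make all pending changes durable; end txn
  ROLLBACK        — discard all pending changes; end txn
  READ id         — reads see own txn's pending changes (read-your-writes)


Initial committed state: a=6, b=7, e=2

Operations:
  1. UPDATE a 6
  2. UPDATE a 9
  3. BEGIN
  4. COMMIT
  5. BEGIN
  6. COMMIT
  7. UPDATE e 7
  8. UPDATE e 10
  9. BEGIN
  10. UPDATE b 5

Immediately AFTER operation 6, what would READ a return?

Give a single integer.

Initial committed: {a=6, b=7, e=2}
Op 1: UPDATE a=6 (auto-commit; committed a=6)
Op 2: UPDATE a=9 (auto-commit; committed a=9)
Op 3: BEGIN: in_txn=True, pending={}
Op 4: COMMIT: merged [] into committed; committed now {a=9, b=7, e=2}
Op 5: BEGIN: in_txn=True, pending={}
Op 6: COMMIT: merged [] into committed; committed now {a=9, b=7, e=2}
After op 6: visible(a) = 9 (pending={}, committed={a=9, b=7, e=2})

Answer: 9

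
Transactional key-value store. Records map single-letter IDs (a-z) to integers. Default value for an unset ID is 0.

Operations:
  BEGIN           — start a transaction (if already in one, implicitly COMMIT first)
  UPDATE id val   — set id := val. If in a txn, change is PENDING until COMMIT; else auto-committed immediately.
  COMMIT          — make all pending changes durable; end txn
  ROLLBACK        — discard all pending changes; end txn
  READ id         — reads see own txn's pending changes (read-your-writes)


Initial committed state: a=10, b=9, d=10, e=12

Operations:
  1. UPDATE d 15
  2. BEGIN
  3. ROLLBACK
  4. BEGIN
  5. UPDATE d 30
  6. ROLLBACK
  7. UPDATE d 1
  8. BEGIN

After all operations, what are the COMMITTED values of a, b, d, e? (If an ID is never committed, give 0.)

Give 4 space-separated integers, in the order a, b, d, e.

Answer: 10 9 1 12

Derivation:
Initial committed: {a=10, b=9, d=10, e=12}
Op 1: UPDATE d=15 (auto-commit; committed d=15)
Op 2: BEGIN: in_txn=True, pending={}
Op 3: ROLLBACK: discarded pending []; in_txn=False
Op 4: BEGIN: in_txn=True, pending={}
Op 5: UPDATE d=30 (pending; pending now {d=30})
Op 6: ROLLBACK: discarded pending ['d']; in_txn=False
Op 7: UPDATE d=1 (auto-commit; committed d=1)
Op 8: BEGIN: in_txn=True, pending={}
Final committed: {a=10, b=9, d=1, e=12}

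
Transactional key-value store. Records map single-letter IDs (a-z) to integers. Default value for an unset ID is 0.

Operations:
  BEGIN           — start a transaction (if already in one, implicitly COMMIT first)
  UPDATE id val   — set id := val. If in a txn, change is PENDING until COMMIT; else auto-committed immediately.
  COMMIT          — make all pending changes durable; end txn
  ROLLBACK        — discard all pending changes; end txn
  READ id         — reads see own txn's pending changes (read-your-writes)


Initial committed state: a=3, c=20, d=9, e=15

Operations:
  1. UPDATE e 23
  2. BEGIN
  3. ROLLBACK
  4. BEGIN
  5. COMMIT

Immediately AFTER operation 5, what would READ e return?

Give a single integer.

Answer: 23

Derivation:
Initial committed: {a=3, c=20, d=9, e=15}
Op 1: UPDATE e=23 (auto-commit; committed e=23)
Op 2: BEGIN: in_txn=True, pending={}
Op 3: ROLLBACK: discarded pending []; in_txn=False
Op 4: BEGIN: in_txn=True, pending={}
Op 5: COMMIT: merged [] into committed; committed now {a=3, c=20, d=9, e=23}
After op 5: visible(e) = 23 (pending={}, committed={a=3, c=20, d=9, e=23})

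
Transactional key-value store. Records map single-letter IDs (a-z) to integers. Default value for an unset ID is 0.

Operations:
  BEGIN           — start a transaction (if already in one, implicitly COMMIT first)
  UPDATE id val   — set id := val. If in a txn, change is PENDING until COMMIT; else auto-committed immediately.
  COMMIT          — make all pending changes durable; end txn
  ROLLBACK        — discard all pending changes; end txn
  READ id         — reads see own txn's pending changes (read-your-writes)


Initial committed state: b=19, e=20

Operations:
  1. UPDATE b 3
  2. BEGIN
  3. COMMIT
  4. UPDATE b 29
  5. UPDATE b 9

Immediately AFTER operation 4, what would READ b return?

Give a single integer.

Answer: 29

Derivation:
Initial committed: {b=19, e=20}
Op 1: UPDATE b=3 (auto-commit; committed b=3)
Op 2: BEGIN: in_txn=True, pending={}
Op 3: COMMIT: merged [] into committed; committed now {b=3, e=20}
Op 4: UPDATE b=29 (auto-commit; committed b=29)
After op 4: visible(b) = 29 (pending={}, committed={b=29, e=20})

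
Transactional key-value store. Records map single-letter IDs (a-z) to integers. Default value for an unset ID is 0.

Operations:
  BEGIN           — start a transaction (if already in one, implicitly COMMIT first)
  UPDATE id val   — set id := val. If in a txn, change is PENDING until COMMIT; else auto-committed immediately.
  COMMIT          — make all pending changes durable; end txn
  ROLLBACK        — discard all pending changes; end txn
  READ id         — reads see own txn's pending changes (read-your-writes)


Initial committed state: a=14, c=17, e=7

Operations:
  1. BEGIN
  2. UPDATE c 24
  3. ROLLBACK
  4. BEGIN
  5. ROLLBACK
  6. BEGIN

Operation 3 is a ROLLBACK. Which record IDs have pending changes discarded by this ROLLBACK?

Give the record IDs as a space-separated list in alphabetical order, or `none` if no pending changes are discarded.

Initial committed: {a=14, c=17, e=7}
Op 1: BEGIN: in_txn=True, pending={}
Op 2: UPDATE c=24 (pending; pending now {c=24})
Op 3: ROLLBACK: discarded pending ['c']; in_txn=False
Op 4: BEGIN: in_txn=True, pending={}
Op 5: ROLLBACK: discarded pending []; in_txn=False
Op 6: BEGIN: in_txn=True, pending={}
ROLLBACK at op 3 discards: ['c']

Answer: c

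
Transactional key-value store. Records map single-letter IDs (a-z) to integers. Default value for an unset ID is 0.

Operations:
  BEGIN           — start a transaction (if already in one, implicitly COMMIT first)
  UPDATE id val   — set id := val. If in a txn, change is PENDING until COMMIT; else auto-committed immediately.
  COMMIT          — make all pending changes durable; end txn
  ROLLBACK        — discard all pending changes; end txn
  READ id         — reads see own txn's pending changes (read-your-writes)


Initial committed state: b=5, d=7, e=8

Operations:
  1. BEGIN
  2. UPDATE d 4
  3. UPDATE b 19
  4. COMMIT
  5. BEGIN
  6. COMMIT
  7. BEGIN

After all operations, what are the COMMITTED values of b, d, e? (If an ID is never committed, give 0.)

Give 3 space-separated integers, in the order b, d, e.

Answer: 19 4 8

Derivation:
Initial committed: {b=5, d=7, e=8}
Op 1: BEGIN: in_txn=True, pending={}
Op 2: UPDATE d=4 (pending; pending now {d=4})
Op 3: UPDATE b=19 (pending; pending now {b=19, d=4})
Op 4: COMMIT: merged ['b', 'd'] into committed; committed now {b=19, d=4, e=8}
Op 5: BEGIN: in_txn=True, pending={}
Op 6: COMMIT: merged [] into committed; committed now {b=19, d=4, e=8}
Op 7: BEGIN: in_txn=True, pending={}
Final committed: {b=19, d=4, e=8}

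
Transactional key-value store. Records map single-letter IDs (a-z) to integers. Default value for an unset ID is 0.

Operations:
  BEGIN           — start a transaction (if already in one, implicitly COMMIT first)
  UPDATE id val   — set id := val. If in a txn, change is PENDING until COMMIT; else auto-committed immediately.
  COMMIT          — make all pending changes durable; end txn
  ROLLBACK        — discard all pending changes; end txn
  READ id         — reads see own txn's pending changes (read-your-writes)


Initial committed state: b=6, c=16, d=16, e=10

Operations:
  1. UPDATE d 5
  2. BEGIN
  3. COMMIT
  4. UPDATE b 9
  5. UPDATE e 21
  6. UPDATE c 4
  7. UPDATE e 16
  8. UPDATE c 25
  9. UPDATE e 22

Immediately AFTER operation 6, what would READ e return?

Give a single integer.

Answer: 21

Derivation:
Initial committed: {b=6, c=16, d=16, e=10}
Op 1: UPDATE d=5 (auto-commit; committed d=5)
Op 2: BEGIN: in_txn=True, pending={}
Op 3: COMMIT: merged [] into committed; committed now {b=6, c=16, d=5, e=10}
Op 4: UPDATE b=9 (auto-commit; committed b=9)
Op 5: UPDATE e=21 (auto-commit; committed e=21)
Op 6: UPDATE c=4 (auto-commit; committed c=4)
After op 6: visible(e) = 21 (pending={}, committed={b=9, c=4, d=5, e=21})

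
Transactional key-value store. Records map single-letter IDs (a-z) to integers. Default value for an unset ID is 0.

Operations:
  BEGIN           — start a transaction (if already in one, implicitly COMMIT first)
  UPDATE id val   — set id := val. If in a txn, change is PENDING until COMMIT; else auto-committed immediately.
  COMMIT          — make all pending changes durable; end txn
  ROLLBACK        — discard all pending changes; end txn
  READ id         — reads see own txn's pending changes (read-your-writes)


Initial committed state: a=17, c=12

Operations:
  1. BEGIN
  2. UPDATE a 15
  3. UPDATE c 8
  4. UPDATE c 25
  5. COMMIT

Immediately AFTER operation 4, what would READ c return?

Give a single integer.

Initial committed: {a=17, c=12}
Op 1: BEGIN: in_txn=True, pending={}
Op 2: UPDATE a=15 (pending; pending now {a=15})
Op 3: UPDATE c=8 (pending; pending now {a=15, c=8})
Op 4: UPDATE c=25 (pending; pending now {a=15, c=25})
After op 4: visible(c) = 25 (pending={a=15, c=25}, committed={a=17, c=12})

Answer: 25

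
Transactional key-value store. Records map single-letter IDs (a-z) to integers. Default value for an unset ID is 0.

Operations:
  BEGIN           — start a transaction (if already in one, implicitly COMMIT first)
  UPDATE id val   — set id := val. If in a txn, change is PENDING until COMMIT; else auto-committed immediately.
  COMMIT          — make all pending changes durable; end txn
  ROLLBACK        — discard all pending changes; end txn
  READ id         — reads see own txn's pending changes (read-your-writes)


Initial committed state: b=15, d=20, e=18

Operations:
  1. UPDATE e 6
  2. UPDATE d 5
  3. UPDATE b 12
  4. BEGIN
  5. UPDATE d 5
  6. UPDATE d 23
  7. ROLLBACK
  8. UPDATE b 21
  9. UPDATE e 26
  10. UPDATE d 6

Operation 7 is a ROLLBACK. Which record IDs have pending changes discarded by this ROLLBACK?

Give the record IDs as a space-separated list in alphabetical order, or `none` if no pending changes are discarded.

Answer: d

Derivation:
Initial committed: {b=15, d=20, e=18}
Op 1: UPDATE e=6 (auto-commit; committed e=6)
Op 2: UPDATE d=5 (auto-commit; committed d=5)
Op 3: UPDATE b=12 (auto-commit; committed b=12)
Op 4: BEGIN: in_txn=True, pending={}
Op 5: UPDATE d=5 (pending; pending now {d=5})
Op 6: UPDATE d=23 (pending; pending now {d=23})
Op 7: ROLLBACK: discarded pending ['d']; in_txn=False
Op 8: UPDATE b=21 (auto-commit; committed b=21)
Op 9: UPDATE e=26 (auto-commit; committed e=26)
Op 10: UPDATE d=6 (auto-commit; committed d=6)
ROLLBACK at op 7 discards: ['d']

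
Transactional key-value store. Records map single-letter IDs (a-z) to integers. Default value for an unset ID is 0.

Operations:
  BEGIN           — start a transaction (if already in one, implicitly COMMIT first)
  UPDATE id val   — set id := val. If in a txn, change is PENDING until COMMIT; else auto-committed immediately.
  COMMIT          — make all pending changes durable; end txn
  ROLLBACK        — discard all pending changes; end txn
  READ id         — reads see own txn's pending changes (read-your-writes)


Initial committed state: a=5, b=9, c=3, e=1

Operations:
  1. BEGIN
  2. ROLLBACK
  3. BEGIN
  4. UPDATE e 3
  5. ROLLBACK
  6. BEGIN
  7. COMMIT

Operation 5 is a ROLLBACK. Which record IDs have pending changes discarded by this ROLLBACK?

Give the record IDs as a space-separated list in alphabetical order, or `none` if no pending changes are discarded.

Answer: e

Derivation:
Initial committed: {a=5, b=9, c=3, e=1}
Op 1: BEGIN: in_txn=True, pending={}
Op 2: ROLLBACK: discarded pending []; in_txn=False
Op 3: BEGIN: in_txn=True, pending={}
Op 4: UPDATE e=3 (pending; pending now {e=3})
Op 5: ROLLBACK: discarded pending ['e']; in_txn=False
Op 6: BEGIN: in_txn=True, pending={}
Op 7: COMMIT: merged [] into committed; committed now {a=5, b=9, c=3, e=1}
ROLLBACK at op 5 discards: ['e']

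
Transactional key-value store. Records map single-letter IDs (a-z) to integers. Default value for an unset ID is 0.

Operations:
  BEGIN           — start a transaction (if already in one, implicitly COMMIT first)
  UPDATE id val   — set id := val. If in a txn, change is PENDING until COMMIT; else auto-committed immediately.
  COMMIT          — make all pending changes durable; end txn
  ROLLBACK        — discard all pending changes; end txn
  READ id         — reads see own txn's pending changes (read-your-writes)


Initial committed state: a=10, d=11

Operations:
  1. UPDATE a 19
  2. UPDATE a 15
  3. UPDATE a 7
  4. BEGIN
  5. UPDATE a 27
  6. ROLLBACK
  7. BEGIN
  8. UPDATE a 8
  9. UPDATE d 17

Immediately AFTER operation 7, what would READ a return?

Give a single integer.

Answer: 7

Derivation:
Initial committed: {a=10, d=11}
Op 1: UPDATE a=19 (auto-commit; committed a=19)
Op 2: UPDATE a=15 (auto-commit; committed a=15)
Op 3: UPDATE a=7 (auto-commit; committed a=7)
Op 4: BEGIN: in_txn=True, pending={}
Op 5: UPDATE a=27 (pending; pending now {a=27})
Op 6: ROLLBACK: discarded pending ['a']; in_txn=False
Op 7: BEGIN: in_txn=True, pending={}
After op 7: visible(a) = 7 (pending={}, committed={a=7, d=11})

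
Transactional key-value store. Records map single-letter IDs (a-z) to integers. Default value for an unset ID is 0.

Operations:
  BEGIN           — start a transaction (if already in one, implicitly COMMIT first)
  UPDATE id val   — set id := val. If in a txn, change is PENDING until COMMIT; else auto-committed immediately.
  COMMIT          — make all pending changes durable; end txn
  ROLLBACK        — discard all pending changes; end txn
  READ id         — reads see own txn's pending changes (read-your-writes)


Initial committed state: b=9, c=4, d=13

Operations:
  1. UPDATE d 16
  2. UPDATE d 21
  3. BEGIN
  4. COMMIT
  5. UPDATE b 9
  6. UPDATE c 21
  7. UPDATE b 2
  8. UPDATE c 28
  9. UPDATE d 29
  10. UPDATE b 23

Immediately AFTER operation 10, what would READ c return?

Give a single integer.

Answer: 28

Derivation:
Initial committed: {b=9, c=4, d=13}
Op 1: UPDATE d=16 (auto-commit; committed d=16)
Op 2: UPDATE d=21 (auto-commit; committed d=21)
Op 3: BEGIN: in_txn=True, pending={}
Op 4: COMMIT: merged [] into committed; committed now {b=9, c=4, d=21}
Op 5: UPDATE b=9 (auto-commit; committed b=9)
Op 6: UPDATE c=21 (auto-commit; committed c=21)
Op 7: UPDATE b=2 (auto-commit; committed b=2)
Op 8: UPDATE c=28 (auto-commit; committed c=28)
Op 9: UPDATE d=29 (auto-commit; committed d=29)
Op 10: UPDATE b=23 (auto-commit; committed b=23)
After op 10: visible(c) = 28 (pending={}, committed={b=23, c=28, d=29})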